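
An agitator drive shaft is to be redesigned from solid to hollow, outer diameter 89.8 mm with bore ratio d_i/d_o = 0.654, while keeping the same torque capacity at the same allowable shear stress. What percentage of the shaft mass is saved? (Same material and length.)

Equal τ_max and T ⇒ the solid shaft needs d_s³ = d_o³(1−k⁴), so d_s = 89.8·(1−0.654⁴)^(1/3) = 83.95 mm.
Area ratio A_h/A_s = d_o²(1−k²)/d_s² = (1−k²)/(1−k⁴)^(2/3) = 0.6548.
Mass saving = 1 − 0.6548 = 34.5 %.

34.5 %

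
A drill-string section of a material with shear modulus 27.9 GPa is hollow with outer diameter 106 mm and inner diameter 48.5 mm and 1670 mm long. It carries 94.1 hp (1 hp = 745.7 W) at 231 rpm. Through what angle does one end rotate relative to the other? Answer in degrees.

0.839°

ω = 2π·231/60 = 24.19 rad/s, so T = P/ω = 94.1×745.7 / 24.19 = 2901 N·m.
J = π(d_o⁴ − d_i⁴)/32 = π(0.106⁴ − 0.0485⁴)/32 = 1.185×10^-5 m⁴.
θ = T·L/(G·J) = 2901 × 1.67 / (27.9×10⁹ × 1.185×10^-5) = 0.01465 rad.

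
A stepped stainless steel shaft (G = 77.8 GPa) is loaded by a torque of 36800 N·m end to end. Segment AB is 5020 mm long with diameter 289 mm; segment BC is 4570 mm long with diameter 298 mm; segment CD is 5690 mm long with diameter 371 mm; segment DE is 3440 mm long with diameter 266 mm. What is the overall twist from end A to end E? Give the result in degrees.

J_AB = π(0.289)⁴/32 = 6.85×10^-4 m⁴; J_BC = π(0.298)⁴/32 = 7.74×10^-4 m⁴; J_CD = π(0.371)⁴/32 = 1.86×10^-3 m⁴; J_DE = π(0.266)⁴/32 = 4.92×10^-4 m⁴.
θ = (T/G)·Σ L_i/J_i = (36800/77.8×10⁹)·(5.02/6.85×10^-4 + 4.57/7.74×10^-4 + 5.69/1.86×10^-3 + 3.44/4.92×10^-4) = 0.01102 rad.

0.631°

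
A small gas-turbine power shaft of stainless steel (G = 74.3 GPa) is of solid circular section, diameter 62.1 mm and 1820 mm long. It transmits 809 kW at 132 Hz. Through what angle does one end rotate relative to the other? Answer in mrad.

16.4 mrad

ω = 2π·132 = 829.4 rad/s, so T = P/ω = 809×10³ / 829.4 = 975.4 N·m.
J = πd⁴/32 = π(0.0621)⁴/32 = 1.460×10^-6 m⁴.
θ = T·L/(G·J) = 975.4 × 1.82 / (74.3×10⁹ × 1.460×10^-6) = 0.01636 rad.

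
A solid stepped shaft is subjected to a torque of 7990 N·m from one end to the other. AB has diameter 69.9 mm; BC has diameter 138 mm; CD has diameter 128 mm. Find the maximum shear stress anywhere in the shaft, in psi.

17300 psi

Under the same torque, τ_max = 16T/(πd³) is largest where d is smallest — segment AB (d = 69.9 mm).
τ_max = 16·7990/(π·(0.0699)³) = 1.191×10^8 Pa.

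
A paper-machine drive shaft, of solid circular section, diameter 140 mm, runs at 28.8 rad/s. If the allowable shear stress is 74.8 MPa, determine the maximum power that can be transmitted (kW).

1160 kW

J = πd⁴/32 = π(0.140)⁴/32 = 3.771×10^-5 m⁴.
T_max = τ_allow·J/r = 7.48×10^7 × 3.771×10^-5 / 0.0700 = 40300 N·m.
ω = 28.8 rad/s, so P_max = T_max·ω = 1.161×10^6 W.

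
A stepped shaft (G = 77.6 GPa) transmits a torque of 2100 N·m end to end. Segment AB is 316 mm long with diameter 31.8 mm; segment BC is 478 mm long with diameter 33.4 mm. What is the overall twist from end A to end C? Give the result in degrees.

J_AB = π(0.0318)⁴/32 = 1.00×10^-7 m⁴; J_BC = π(0.0334)⁴/32 = 1.22×10^-7 m⁴.
θ = (T/G)·Σ L_i/J_i = (2100/77.6×10⁹)·(0.316/1.00×10^-7 + 0.478/1.22×10^-7) = 0.1911 rad.

10.9°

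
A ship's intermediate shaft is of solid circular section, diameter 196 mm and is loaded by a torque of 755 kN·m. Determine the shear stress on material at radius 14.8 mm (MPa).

77.1 MPa

J = πd⁴/32 = π(0.196)⁴/32 = 1.449×10^-4 m⁴.
Shear stress varies linearly with radius: τ = T·r/J = 755000 × 0.0148 / 1.449×10^-4 = 7.712×10^7 Pa.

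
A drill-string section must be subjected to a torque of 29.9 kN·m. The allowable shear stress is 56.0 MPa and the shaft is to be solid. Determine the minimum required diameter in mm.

For a solid shaft τ_max = 16T/(πd³), so d = (16T/(π τ_allow))^(1/3) = (16·29900/(π·5.60×10^7))^(1/3) = 0.1396 m.

140 mm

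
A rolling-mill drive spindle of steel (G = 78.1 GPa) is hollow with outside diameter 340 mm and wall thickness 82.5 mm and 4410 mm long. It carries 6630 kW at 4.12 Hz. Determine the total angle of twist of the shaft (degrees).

0.679°

ω = 2π·4.12 = 25.89 rad/s, so T = P/ω = 6630×10³ / 25.89 = 256100 N·m.
J = π(d_o⁴ − d_i⁴)/32 = π(0.340⁴ − 0.175⁴)/32 = 1.220×10^-3 m⁴.
θ = T·L/(G·J) = 256100 × 4.41 / (78.1×10⁹ × 1.220×10^-3) = 0.01186 rad.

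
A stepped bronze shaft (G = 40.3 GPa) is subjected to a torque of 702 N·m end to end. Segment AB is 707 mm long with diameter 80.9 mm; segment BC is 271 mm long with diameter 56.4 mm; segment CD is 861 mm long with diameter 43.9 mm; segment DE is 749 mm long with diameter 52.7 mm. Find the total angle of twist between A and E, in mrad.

66.0 mrad

J_AB = π(0.0809)⁴/32 = 4.21×10^-6 m⁴; J_BC = π(0.0564)⁴/32 = 9.93×10^-7 m⁴; J_CD = π(0.0439)⁴/32 = 3.65×10^-7 m⁴; J_DE = π(0.0527)⁴/32 = 7.57×10^-7 m⁴.
θ = (T/G)·Σ L_i/J_i = (702.0/40.3×10⁹)·(0.707/4.21×10^-6 + 0.271/9.93×10^-7 + 0.861/3.65×10^-7 + 0.749/7.57×10^-7) = 0.06604 rad.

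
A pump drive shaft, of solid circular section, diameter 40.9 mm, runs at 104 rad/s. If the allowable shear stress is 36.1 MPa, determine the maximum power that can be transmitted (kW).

J = πd⁴/32 = π(0.0409)⁴/32 = 2.747×10^-7 m⁴.
T_max = τ_allow·J/r = 3.61×10^7 × 2.747×10^-7 / 0.0204 = 485.0 N·m.
ω = 104 rad/s, so P_max = T_max·ω = 5.044×10^4 W.

50.4 kW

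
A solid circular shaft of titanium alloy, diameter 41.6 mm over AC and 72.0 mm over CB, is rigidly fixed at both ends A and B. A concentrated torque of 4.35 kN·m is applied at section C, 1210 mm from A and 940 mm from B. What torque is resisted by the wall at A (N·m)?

Compatibility: T_A·a/J_AC = T_B·b/J_CB with T_A + T_B = T₀.
J_AC = 2.94×10^-7 m⁴, J_CB = 2.64×10^-6 m⁴, so T_A = T₀·(J_AC/a)/((J_AC/a)+(J_CB/b)) = 346.6 N·m, T_B = 4003 N·m.

347 N·m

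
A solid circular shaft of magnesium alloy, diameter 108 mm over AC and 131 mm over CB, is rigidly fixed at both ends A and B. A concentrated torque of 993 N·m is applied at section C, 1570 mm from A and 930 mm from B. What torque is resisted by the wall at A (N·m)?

213 N·m

Compatibility: T_A·a/J_AC = T_B·b/J_CB with T_A + T_B = T₀.
J_AC = 1.34×10^-5 m⁴, J_CB = 2.89×10^-5 m⁴, so T_A = T₀·(J_AC/a)/((J_AC/a)+(J_CB/b)) = 213.4 N·m, T_B = 779.6 N·m.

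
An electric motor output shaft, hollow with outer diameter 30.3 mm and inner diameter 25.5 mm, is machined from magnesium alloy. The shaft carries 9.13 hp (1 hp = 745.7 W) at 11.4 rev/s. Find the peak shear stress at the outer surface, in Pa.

3.49e7 Pa

ω = 2π·11.4 = 71.63 rad/s, so T = P/ω = 9.13×745.7 / 71.63 = 95.05 N·m.
J = π(d_o⁴ − d_i⁴)/32 = π(0.0303⁴ − 0.0255⁴)/32 = 4.124×10^-8 m⁴.
τ_max = T·r/J = 95.05 × 0.0152 / 4.124×10^-8 = 3.492×10^7 Pa.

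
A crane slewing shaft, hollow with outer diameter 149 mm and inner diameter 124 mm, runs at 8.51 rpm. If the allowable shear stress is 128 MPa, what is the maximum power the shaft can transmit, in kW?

38.6 kW

J = π(d_o⁴ − d_i⁴)/32 = π(0.149⁴ − 0.124⁴)/32 = 2.518×10^-5 m⁴.
T_max = τ_allow·J/r = 1.28×10^8 × 2.518×10^-5 / 0.0745 = 43260 N·m.
ω = 2π·8.51/60 = 0.8912 rad/s, so P_max = T_max·ω = 3.855×10^4 W.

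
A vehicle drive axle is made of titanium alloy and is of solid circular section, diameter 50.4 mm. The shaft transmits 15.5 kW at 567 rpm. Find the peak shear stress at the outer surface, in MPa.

ω = 2π·567/60 = 59.38 rad/s, so T = P/ω = 15.5×10³ / 59.38 = 261.0 N·m.
J = πd⁴/32 = π(0.0504)⁴/32 = 6.335×10^-7 m⁴.
τ_max = T·r/J = 261.0 × 0.0252 / 6.335×10^-7 = 1.038×10^7 Pa.

10.4 MPa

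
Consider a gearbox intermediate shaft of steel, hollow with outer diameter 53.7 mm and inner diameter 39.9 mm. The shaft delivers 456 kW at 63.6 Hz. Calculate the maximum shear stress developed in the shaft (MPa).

ω = 2π·63.6 = 399.6 rad/s, so T = P/ω = 456×10³ / 399.6 = 1141 N·m.
J = π(d_o⁴ − d_i⁴)/32 = π(0.0537⁴ − 0.0399⁴)/32 = 5.676×10^-7 m⁴.
τ_max = T·r/J = 1141 × 0.0269 / 5.676×10^-7 = 5.398×10^7 Pa.

54.0 MPa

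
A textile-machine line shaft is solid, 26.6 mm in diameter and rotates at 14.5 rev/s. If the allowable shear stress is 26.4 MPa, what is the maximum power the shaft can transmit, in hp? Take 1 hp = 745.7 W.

J = πd⁴/32 = π(0.0266)⁴/32 = 4.915×10^-8 m⁴.
T_max = τ_allow·J/r = 2.64×10^7 × 4.915×10^-8 / 0.0133 = 97.56 N·m.
ω = 2π·14.5 = 91.11 rad/s, so P_max = T_max·ω = 8888 W.

11.9 hp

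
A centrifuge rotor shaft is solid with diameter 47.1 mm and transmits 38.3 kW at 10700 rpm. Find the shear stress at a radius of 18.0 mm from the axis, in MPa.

1.27 MPa

ω = 2π·10700/60 = 1121 rad/s, so T = P/ω = 38.3×10³ / 1121 = 34.18 N·m.
J = πd⁴/32 = π(0.0471)⁴/32 = 4.832×10^-7 m⁴.
Shear stress varies linearly with radius: τ = T·r/J = 34.18 × 0.0180 / 4.832×10^-7 = 1.273×10^6 Pa.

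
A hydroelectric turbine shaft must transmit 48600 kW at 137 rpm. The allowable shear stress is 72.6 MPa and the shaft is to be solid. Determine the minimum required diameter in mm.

619 mm

ω = 2π·137/60 = 14.35 rad/s, so T = P/ω = 48600×10³ / 14.35 = 3.388e6 N·m.
For a solid shaft τ_max = 16T/(πd³), so d = (16T/(π τ_allow))^(1/3) = (16·3.388e6/(π·7.26×10^7))^(1/3) = 0.6194 m.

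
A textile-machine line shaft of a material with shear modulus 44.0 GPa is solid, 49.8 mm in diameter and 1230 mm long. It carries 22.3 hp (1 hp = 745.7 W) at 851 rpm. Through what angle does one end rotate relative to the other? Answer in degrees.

ω = 2π·851/60 = 89.12 rad/s, so T = P/ω = 22.3×745.7 / 89.12 = 186.6 N·m.
J = πd⁴/32 = π(0.0498)⁴/32 = 6.038×10^-7 m⁴.
θ = T·L/(G·J) = 186.6 × 1.23 / (44.0×10⁹ × 6.038×10^-7) = 8.639×10^-3 rad.

0.495°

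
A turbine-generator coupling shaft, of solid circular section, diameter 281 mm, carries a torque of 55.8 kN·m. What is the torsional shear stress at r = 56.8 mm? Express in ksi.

0.751 ksi

J = πd⁴/32 = π(0.281)⁴/32 = 6.121×10^-4 m⁴.
Shear stress varies linearly with radius: τ = T·r/J = 55800 × 0.0568 / 6.121×10^-4 = 5.178×10^6 Pa.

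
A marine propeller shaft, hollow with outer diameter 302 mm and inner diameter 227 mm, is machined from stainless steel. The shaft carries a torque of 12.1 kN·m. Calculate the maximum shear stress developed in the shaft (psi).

477 psi

J = π(d_o⁴ − d_i⁴)/32 = π(0.302⁴ − 0.227⁴)/32 = 5.560×10^-4 m⁴.
τ_max = T·r/J = 12100 × 0.151 / 5.560×10^-4 = 3.286×10^6 Pa.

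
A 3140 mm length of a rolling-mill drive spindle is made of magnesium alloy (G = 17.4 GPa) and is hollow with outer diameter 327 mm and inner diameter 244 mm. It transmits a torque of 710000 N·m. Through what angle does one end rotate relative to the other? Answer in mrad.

J = π(d_o⁴ − d_i⁴)/32 = π(0.327⁴ − 0.244⁴)/32 = 7.745×10^-4 m⁴.
θ = T·L/(G·J) = 710000 × 3.14 / (17.4×10⁹ × 7.745×10^-4) = 0.1654 rad.

165 mrad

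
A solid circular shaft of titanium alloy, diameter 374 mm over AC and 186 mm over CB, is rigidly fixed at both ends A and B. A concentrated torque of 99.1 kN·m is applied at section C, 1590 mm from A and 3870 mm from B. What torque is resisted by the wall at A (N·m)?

96700 N·m

Compatibility: T_A·a/J_AC = T_B·b/J_CB with T_A + T_B = T₀.
J_AC = 1.92×10^-3 m⁴, J_CB = 1.18×10^-4 m⁴, so T_A = T₀·(J_AC/a)/((J_AC/a)+(J_CB/b)) = 96670 N·m, T_B = 2430 N·m.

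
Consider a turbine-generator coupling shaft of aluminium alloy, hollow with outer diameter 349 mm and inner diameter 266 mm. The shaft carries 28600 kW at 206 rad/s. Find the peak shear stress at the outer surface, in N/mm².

25.1 N/mm²

ω = 206 rad/s, so T = P/ω = 28600×10³ / 206.0 = 138800 N·m.
J = π(d_o⁴ − d_i⁴)/32 = π(0.349⁴ − 0.266⁴)/32 = 9.650×10^-4 m⁴.
τ_max = T·r/J = 138800 × 0.174 / 9.650×10^-4 = 2.511×10^7 Pa.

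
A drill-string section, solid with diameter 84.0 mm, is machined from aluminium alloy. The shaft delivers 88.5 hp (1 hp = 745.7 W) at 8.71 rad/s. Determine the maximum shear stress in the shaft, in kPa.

ω = 8.71 rad/s, so T = P/ω = 88.5×745.7 / 8.710 = 7577 N·m.
J = πd⁴/32 = π(0.0840)⁴/32 = 4.888×10^-6 m⁴.
τ_max = T·r/J = 7577 × 0.0420 / 4.888×10^-6 = 6.511×10^7 Pa.

65100 kPa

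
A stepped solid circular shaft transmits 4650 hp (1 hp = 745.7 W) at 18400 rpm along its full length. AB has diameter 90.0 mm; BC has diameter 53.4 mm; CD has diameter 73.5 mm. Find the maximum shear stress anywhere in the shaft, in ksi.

8.73 ksi

ω = 2π·18400/60 = 1927 rad/s, so T = P/ω = 4650×745.7 / 1927 = 1800 N·m.
Under the same torque, τ_max = 16T/(πd³) is largest where d is smallest — segment BC (d = 53.4 mm).
τ_max = 16·1800/(π·(0.0534)³) = 6.019×10^7 Pa.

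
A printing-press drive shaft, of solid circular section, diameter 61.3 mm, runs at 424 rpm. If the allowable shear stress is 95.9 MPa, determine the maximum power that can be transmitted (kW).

193 kW

J = πd⁴/32 = π(0.0613)⁴/32 = 1.386×10^-6 m⁴.
T_max = τ_allow·J/r = 9.59×10^7 × 1.386×10^-6 / 0.0307 = 4337 N·m.
ω = 2π·424/60 = 44.40 rad/s, so P_max = T_max·ω = 1.926×10^5 W.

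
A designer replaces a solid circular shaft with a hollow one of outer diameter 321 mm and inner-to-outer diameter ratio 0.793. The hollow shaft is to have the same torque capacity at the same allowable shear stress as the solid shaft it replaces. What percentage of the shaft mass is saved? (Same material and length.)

48.1 %

Equal τ_max and T ⇒ the solid shaft needs d_s³ = d_o³(1−k⁴), so d_s = 321·(1−0.793⁴)^(1/3) = 271.4 mm.
Area ratio A_h/A_s = d_o²(1−k²)/d_s² = (1−k²)/(1−k⁴)^(2/3) = 0.5191.
Mass saving = 1 − 0.5191 = 48.1 %.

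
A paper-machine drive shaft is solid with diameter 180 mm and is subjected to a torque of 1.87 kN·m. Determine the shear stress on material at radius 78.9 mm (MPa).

J = πd⁴/32 = π(0.180)⁴/32 = 1.031×10^-4 m⁴.
Shear stress varies linearly with radius: τ = T·r/J = 1870 × 0.0789 / 1.031×10^-4 = 1.432×10^6 Pa.

1.43 MPa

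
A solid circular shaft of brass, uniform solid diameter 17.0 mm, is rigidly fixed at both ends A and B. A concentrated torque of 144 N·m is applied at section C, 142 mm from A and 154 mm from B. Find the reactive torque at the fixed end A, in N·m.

74.9 N·m

With uniform GJ and both ends fixed, compatibility θ_AC = θ_CB gives T_A·a = T_B·b, together with T_A + T_B = T₀.
T_A = T₀·b/(a+b) = 144.0·154/296.0 = 74.92 N·m; T_B = 69.08 N·m.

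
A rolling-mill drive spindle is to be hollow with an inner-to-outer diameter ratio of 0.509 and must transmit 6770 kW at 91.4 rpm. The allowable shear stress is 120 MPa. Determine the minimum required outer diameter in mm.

318 mm

ω = 2π·91.4/60 = 9.571 rad/s, so T = P/ω = 6770×10³ / 9.571 = 707300 N·m.
For a hollow shaft with d_i/d_o = 0.509: τ_max = 16T/(π d_o³ (1−k⁴)), so d_o = [16T/(π τ_allow (1−k⁴))]^(1/3) = [16·707300/(π·1.20×10^8·0.9329)]^(1/3) = 0.3181 m.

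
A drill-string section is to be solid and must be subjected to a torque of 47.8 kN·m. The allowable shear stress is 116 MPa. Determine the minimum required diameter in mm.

For a solid shaft τ_max = 16T/(πd³), so d = (16T/(π τ_allow))^(1/3) = (16·47800/(π·1.16×10^8))^(1/3) = 0.1280 m.

128 mm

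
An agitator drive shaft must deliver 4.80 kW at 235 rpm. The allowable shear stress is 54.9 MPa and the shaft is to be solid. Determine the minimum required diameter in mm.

26.3 mm

ω = 2π·235/60 = 24.61 rad/s, so T = P/ω = 4.80×10³ / 24.61 = 195.0 N·m.
For a solid shaft τ_max = 16T/(πd³), so d = (16T/(π τ_allow))^(1/3) = (16·195.0/(π·5.49×10^7))^(1/3) = 0.02625 m.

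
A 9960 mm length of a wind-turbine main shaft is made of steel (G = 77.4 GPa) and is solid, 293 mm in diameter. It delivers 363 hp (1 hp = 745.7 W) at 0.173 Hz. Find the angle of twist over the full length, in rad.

ω = 2π·0.173 = 1.087 rad/s, so T = P/ω = 363×745.7 / 1.087 = 249000 N·m.
J = πd⁴/32 = π(0.293)⁴/32 = 7.236×10^-4 m⁴.
θ = T·L/(G·J) = 249000 × 9.96 / (77.4×10⁹ × 7.236×10^-4) = 0.04429 rad.

0.0443 rad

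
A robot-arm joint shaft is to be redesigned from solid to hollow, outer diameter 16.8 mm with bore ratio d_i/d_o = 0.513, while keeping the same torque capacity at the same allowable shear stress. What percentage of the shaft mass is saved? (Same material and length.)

Equal τ_max and T ⇒ the solid shaft needs d_s³ = d_o³(1−k⁴), so d_s = 16.8·(1−0.513⁴)^(1/3) = 16.40 mm.
Area ratio A_h/A_s = d_o²(1−k²)/d_s² = (1−k²)/(1−k⁴)^(2/3) = 0.7729.
Mass saving = 1 − 0.7729 = 22.7 %.

22.7 %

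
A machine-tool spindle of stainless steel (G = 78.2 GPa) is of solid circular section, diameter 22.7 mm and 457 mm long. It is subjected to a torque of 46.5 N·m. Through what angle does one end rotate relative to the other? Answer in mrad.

J = πd⁴/32 = π(0.0227)⁴/32 = 2.607×10^-8 m⁴.
θ = T·L/(G·J) = 46.50 × 0.457 / (78.2×10⁹ × 2.607×10^-8) = 0.01042 rad.

10.4 mrad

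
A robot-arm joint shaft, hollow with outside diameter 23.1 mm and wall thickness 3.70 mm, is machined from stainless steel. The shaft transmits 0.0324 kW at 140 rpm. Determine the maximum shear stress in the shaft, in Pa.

ω = 2π·140/60 = 14.66 rad/s, so T = P/ω = 0.0324×10³ / 14.66 = 2.210 N·m.
J = π(d_o⁴ − d_i⁴)/32 = π(0.0231⁴ − 0.0157⁴)/32 = 2.199×10^-8 m⁴.
τ_max = T·r/J = 2.210 × 0.0116 / 2.199×10^-8 = 1.161×10^6 Pa.

1.16e6 Pa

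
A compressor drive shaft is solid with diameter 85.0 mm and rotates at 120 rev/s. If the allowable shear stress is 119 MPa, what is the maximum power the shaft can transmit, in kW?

J = πd⁴/32 = π(0.0850)⁴/32 = 5.125×10^-6 m⁴.
T_max = τ_allow·J/r = 1.19×10^8 × 5.125×10^-6 / 0.0425 = 14350 N·m.
ω = 2π·120 = 754.0 rad/s, so P_max = T_max·ω = 1.082×10^7 W.

10800 kW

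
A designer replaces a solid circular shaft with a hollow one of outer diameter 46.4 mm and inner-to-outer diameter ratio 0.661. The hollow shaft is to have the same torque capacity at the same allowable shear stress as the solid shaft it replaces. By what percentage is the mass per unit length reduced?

Equal τ_max and T ⇒ the solid shaft needs d_s³ = d_o³(1−k⁴), so d_s = 46.4·(1−0.661⁴)^(1/3) = 43.24 mm.
Area ratio A_h/A_s = d_o²(1−k²)/d_s² = (1−k²)/(1−k⁴)^(2/3) = 0.6485.
Mass saving = 1 − 0.6485 = 35.2 %.

35.2 %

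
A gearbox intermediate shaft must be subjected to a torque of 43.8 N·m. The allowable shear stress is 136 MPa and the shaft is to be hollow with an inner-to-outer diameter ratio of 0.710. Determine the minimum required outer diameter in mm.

For a hollow shaft with d_i/d_o = 0.710: τ_max = 16T/(π d_o³ (1−k⁴)), so d_o = [16T/(π τ_allow (1−k⁴))]^(1/3) = [16·43.80/(π·1.36×10^8·0.7459)]^(1/3) = 0.01300 m.

13.0 mm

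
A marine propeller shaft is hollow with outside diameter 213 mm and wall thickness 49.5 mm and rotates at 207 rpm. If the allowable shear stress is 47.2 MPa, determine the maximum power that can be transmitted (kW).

J = π(d_o⁴ − d_i⁴)/32 = π(0.213⁴ − 0.114⁴)/32 = 1.855×10^-4 m⁴.
T_max = τ_allow·J/r = 4.72×10^7 × 1.855×10^-4 / 0.106 = 82210 N·m.
ω = 2π·207/60 = 21.68 rad/s, so P_max = T_max·ω = 1.782×10^6 W.

1780 kW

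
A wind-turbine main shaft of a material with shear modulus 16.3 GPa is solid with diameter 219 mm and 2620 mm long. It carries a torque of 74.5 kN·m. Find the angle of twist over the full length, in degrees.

J = πd⁴/32 = π(0.219)⁴/32 = 2.258×10^-4 m⁴.
θ = T·L/(G·J) = 74500 × 2.62 / (16.3×10⁹ × 2.258×10^-4) = 0.05303 rad.

3.04°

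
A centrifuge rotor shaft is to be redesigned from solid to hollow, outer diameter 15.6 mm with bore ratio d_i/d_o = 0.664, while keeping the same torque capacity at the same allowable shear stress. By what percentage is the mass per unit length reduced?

35.4 %

Equal τ_max and T ⇒ the solid shaft needs d_s³ = d_o³(1−k⁴), so d_s = 15.6·(1−0.664⁴)^(1/3) = 14.52 mm.
Area ratio A_h/A_s = d_o²(1−k²)/d_s² = (1−k²)/(1−k⁴)^(2/3) = 0.6458.
Mass saving = 1 − 0.6458 = 35.4 %.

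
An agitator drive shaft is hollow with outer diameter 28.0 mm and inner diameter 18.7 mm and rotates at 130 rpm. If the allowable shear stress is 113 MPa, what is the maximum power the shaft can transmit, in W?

J = π(d_o⁴ − d_i⁴)/32 = π(0.0280⁴ − 0.0187⁴)/32 = 4.834×10^-8 m⁴.
T_max = τ_allow·J/r = 1.13×10^8 × 4.834×10^-8 / 0.0140 = 390.2 N·m.
ω = 2π·130/60 = 13.61 rad/s, so P_max = T_max·ω = 5311 W.

5310 W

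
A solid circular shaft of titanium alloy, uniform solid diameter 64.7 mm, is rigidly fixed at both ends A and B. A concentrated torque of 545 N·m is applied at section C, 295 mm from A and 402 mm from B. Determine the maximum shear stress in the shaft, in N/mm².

With uniform GJ and both ends fixed, compatibility θ_AC = θ_CB gives T_A·a = T_B·b, together with T_A + T_B = T₀.
T_A = T₀·b/(a+b) = 545.0·402/697.0 = 314.3 N·m; T_B = 230.7 N·m.
τ in each portion: τ_AC = 5.91×10^6 Pa, τ_CB = 4.34×10^6 Pa; maximum is in AC.
τ_max = T_AC·r/J = 314.3·0.0324/1.72×10^-6 = 5.911×10^6 Pa.

5.91 N/mm²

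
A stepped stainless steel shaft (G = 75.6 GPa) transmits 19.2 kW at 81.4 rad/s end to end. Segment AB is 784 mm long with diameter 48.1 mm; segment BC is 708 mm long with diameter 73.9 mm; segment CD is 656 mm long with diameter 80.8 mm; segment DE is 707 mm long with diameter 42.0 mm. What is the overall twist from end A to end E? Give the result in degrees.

0.752°

ω = 81.4 rad/s, so T = P/ω = 19.2×10³ / 81.40 = 235.9 N·m.
J_AB = π(0.0481)⁴/32 = 5.26×10^-7 m⁴; J_BC = π(0.0739)⁴/32 = 2.93×10^-6 m⁴; J_CD = π(0.0808)⁴/32 = 4.18×10^-6 m⁴; J_DE = π(0.0420)⁴/32 = 3.05×10^-7 m⁴.
θ = (T/G)·Σ L_i/J_i = (235.9/75.6×10⁹)·(0.784/5.26×10^-7 + 0.708/2.93×10^-6 + 0.656/4.18×10^-6 + 0.707/3.05×10^-7) = 0.01312 rad.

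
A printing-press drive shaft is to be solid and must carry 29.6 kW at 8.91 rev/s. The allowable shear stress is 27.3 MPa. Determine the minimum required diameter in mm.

46.2 mm

ω = 2π·8.91 = 55.98 rad/s, so T = P/ω = 29.6×10³ / 55.98 = 528.7 N·m.
For a solid shaft τ_max = 16T/(πd³), so d = (16T/(π τ_allow))^(1/3) = (16·528.7/(π·2.73×10^7))^(1/3) = 0.04620 m.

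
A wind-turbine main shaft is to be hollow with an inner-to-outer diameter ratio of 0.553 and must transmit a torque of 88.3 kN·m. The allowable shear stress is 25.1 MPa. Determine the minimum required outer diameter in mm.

270 mm

For a hollow shaft with d_i/d_o = 0.553: τ_max = 16T/(π d_o³ (1−k⁴)), so d_o = [16T/(π τ_allow (1−k⁴))]^(1/3) = [16·88300/(π·2.51×10^7·0.9065)]^(1/3) = 0.2704 m.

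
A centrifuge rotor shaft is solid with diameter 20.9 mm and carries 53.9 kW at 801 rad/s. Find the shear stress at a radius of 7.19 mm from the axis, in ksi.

3.75 ksi

ω = 801 rad/s, so T = P/ω = 53.9×10³ / 801.0 = 67.29 N·m.
J = πd⁴/32 = π(0.0209)⁴/32 = 1.873×10^-8 m⁴.
Shear stress varies linearly with radius: τ = T·r/J = 67.29 × 0.00719 / 1.873×10^-8 = 2.583×10^7 Pa.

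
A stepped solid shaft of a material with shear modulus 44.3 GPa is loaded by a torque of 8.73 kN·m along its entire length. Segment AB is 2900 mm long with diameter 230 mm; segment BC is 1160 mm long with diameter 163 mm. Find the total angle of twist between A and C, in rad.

0.00538 rad

J_AB = π(0.230)⁴/32 = 2.75×10^-4 m⁴; J_BC = π(0.163)⁴/32 = 6.93×10^-5 m⁴.
θ = (T/G)·Σ L_i/J_i = (8730/44.3×10⁹)·(2.90/2.75×10^-4 + 1.16/6.93×10^-5) = 5.379×10^-3 rad.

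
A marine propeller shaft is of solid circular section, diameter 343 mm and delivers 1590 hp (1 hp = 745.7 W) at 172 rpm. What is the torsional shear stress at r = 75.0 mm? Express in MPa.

3.63 MPa

ω = 2π·172/60 = 18.01 rad/s, so T = P/ω = 1590×745.7 / 18.01 = 65830 N·m.
J = πd⁴/32 = π(0.343)⁴/32 = 1.359×10^-3 m⁴.
Shear stress varies linearly with radius: τ = T·r/J = 65830 × 0.0750 / 1.359×10^-3 = 3.633×10^6 Pa.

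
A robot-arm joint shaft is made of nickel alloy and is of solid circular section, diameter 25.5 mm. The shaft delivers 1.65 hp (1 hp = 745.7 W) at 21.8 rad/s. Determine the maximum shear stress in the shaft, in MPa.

ω = 21.8 rad/s, so T = P/ω = 1.65×745.7 / 21.80 = 56.44 N·m.
J = πd⁴/32 = π(0.0255)⁴/32 = 4.151×10^-8 m⁴.
τ_max = T·r/J = 56.44 × 0.0127 / 4.151×10^-8 = 1.734×10^7 Pa.

17.3 MPa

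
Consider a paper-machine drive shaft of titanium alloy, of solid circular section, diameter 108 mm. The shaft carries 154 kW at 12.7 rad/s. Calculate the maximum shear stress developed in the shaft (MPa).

49.0 MPa

ω = 12.7 rad/s, so T = P/ω = 154×10³ / 12.70 = 12130 N·m.
J = πd⁴/32 = π(0.108)⁴/32 = 1.336×10^-5 m⁴.
τ_max = T·r/J = 12130 × 0.0540 / 1.336×10^-5 = 4.902×10^7 Pa.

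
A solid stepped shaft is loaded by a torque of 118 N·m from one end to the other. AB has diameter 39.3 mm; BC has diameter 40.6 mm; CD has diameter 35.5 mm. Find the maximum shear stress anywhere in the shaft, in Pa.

1.34e7 Pa

Under the same torque, τ_max = 16T/(πd³) is largest where d is smallest — segment CD (d = 35.5 mm).
τ_max = 16·118.0/(π·(0.0355)³) = 1.343×10^7 Pa.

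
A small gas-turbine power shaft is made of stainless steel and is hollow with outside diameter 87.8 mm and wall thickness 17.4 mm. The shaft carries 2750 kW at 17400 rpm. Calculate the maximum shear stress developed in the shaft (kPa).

13100 kPa

ω = 2π·17400/60 = 1822 rad/s, so T = P/ω = 2750×10³ / 1822 = 1509 N·m.
J = π(d_o⁴ − d_i⁴)/32 = π(0.0878⁴ − 0.0530⁴)/32 = 5.060×10^-6 m⁴.
τ_max = T·r/J = 1509 × 0.0439 / 5.060×10^-6 = 1.310×10^7 Pa.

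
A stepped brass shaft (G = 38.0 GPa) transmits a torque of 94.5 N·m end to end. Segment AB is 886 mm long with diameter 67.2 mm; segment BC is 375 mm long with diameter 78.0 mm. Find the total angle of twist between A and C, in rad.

J_AB = π(0.0672)⁴/32 = 2.00×10^-6 m⁴; J_BC = π(0.0780)⁴/32 = 3.63×10^-6 m⁴.
θ = (T/G)·Σ L_i/J_i = (94.50/38.0×10⁹)·(0.886/2.00×10^-6 + 0.375/3.63×10^-6) = 1.357×10^-3 rad.

0.00136 rad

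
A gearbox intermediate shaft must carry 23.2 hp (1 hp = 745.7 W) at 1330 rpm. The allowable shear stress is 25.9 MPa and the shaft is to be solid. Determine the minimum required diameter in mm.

29.0 mm

ω = 2π·1330/60 = 139.3 rad/s, so T = P/ω = 23.2×745.7 / 139.3 = 124.2 N·m.
For a solid shaft τ_max = 16T/(πd³), so d = (16T/(π τ_allow))^(1/3) = (16·124.2/(π·2.59×10^7))^(1/3) = 0.02901 m.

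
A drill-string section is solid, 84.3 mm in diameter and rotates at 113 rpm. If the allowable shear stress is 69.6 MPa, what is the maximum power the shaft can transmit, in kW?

J = πd⁴/32 = π(0.0843)⁴/32 = 4.958×10^-6 m⁴.
T_max = τ_allow·J/r = 6.96×10^7 × 4.958×10^-6 / 0.0421 = 8187 N·m.
ω = 2π·113/60 = 11.83 rad/s, so P_max = T_max·ω = 9.688×10^4 W.

96.9 kW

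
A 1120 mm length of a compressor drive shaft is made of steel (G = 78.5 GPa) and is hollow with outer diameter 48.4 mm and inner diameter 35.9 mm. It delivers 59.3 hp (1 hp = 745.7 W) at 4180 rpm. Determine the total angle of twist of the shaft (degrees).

ω = 2π·4180/60 = 437.7 rad/s, so T = P/ω = 59.3×745.7 / 437.7 = 101.0 N·m.
J = π(d_o⁴ − d_i⁴)/32 = π(0.0484⁴ − 0.0359⁴)/32 = 3.757×10^-7 m⁴.
θ = T·L/(G·J) = 101.0 × 1.12 / (78.5×10⁹ × 3.757×10^-7) = 3.837×10^-3 rad.

0.220°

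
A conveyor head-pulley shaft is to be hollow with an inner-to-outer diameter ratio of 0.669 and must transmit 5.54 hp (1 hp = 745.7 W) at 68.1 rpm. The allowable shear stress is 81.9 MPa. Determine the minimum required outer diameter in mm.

35.6 mm

ω = 2π·68.1/60 = 7.131 rad/s, so T = P/ω = 5.54×745.7 / 7.131 = 579.3 N·m.
For a hollow shaft with d_i/d_o = 0.669: τ_max = 16T/(π d_o³ (1−k⁴)), so d_o = [16T/(π τ_allow (1−k⁴))]^(1/3) = [16·579.3/(π·8.19×10^7·0.7997)]^(1/3) = 0.03558 m.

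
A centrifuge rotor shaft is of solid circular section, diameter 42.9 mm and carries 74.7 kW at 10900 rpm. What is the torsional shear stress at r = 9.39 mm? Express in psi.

268 psi

ω = 2π·10900/60 = 1141 rad/s, so T = P/ω = 74.7×10³ / 1141 = 65.44 N·m.
J = πd⁴/32 = π(0.0429)⁴/32 = 3.325×10^-7 m⁴.
Shear stress varies linearly with radius: τ = T·r/J = 65.44 × 0.00939 / 3.325×10^-7 = 1.848×10^6 Pa.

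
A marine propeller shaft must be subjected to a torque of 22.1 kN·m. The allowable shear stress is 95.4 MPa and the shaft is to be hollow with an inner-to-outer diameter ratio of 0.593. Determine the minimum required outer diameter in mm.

For a hollow shaft with d_i/d_o = 0.593: τ_max = 16T/(π d_o³ (1−k⁴)), so d_o = [16T/(π τ_allow (1−k⁴))]^(1/3) = [16·22100/(π·9.54×10^7·0.8763)]^(1/3) = 0.1104 m.

110 mm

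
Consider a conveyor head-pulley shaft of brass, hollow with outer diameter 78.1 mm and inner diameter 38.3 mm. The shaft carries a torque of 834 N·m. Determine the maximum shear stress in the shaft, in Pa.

J = π(d_o⁴ − d_i⁴)/32 = π(0.0781⁴ − 0.0383⁴)/32 = 3.441×10^-6 m⁴.
τ_max = T·r/J = 834.0 × 0.0390 / 3.441×10^-6 = 9.464×10^6 Pa.

9.46e6 Pa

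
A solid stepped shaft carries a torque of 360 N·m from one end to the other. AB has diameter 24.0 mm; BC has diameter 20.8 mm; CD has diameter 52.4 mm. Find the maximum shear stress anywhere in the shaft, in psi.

Under the same torque, τ_max = 16T/(πd³) is largest where d is smallest — segment BC (d = 20.8 mm).
τ_max = 16·360.0/(π·(0.0208)³) = 2.037×10^8 Pa.

29600 psi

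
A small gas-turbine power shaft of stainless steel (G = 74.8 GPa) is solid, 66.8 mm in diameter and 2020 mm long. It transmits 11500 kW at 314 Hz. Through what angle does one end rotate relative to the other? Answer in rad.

0.0805 rad

ω = 2π·314 = 1973 rad/s, so T = P/ω = 11500×10³ / 1973 = 5829 N·m.
J = πd⁴/32 = π(0.0668)⁴/32 = 1.955×10^-6 m⁴.
θ = T·L/(G·J) = 5829 × 2.02 / (74.8×10⁹ × 1.955×10^-6) = 0.08053 rad.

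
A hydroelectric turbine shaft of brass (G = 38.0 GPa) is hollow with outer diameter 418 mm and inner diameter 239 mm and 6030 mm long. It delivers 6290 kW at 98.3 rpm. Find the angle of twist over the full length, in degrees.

2.08°

ω = 2π·98.3/60 = 10.29 rad/s, so T = P/ω = 6290×10³ / 10.29 = 611000 N·m.
J = π(d_o⁴ − d_i⁴)/32 = π(0.418⁴ − 0.239⁴)/32 = 2.677×10^-3 m⁴.
θ = T·L/(G·J) = 611000 × 6.03 / (38.0×10⁹ × 2.677×10^-3) = 0.03622 rad.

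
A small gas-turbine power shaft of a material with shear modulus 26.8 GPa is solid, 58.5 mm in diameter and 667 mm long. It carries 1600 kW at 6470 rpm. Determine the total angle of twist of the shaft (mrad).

ω = 2π·6470/60 = 677.5 rad/s, so T = P/ω = 1600×10³ / 677.5 = 2361 N·m.
J = πd⁴/32 = π(0.0585)⁴/32 = 1.150×10^-6 m⁴.
θ = T·L/(G·J) = 2361 × 0.667 / (26.8×10⁹ × 1.150×10^-6) = 0.05112 rad.

51.1 mrad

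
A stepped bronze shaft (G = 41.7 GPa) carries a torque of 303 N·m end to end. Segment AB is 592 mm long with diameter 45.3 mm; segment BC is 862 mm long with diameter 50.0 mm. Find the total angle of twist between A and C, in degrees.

1.18°

J_AB = π(0.0453)⁴/32 = 4.13×10^-7 m⁴; J_BC = π(0.0500)⁴/32 = 6.14×10^-7 m⁴.
θ = (T/G)·Σ L_i/J_i = (303.0/41.7×10⁹)·(0.592/4.13×10^-7 + 0.862/6.14×10^-7) = 0.02061 rad.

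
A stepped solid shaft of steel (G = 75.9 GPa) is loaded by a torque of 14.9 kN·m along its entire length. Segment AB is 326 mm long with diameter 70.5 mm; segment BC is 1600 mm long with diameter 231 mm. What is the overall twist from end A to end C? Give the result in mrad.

J_AB = π(0.0705)⁴/32 = 2.43×10^-6 m⁴; J_BC = π(0.231)⁴/32 = 2.80×10^-4 m⁴.
θ = (T/G)·Σ L_i/J_i = (14900/75.9×10⁹)·(0.326/2.43×10^-6 + 1.60/2.80×10^-4) = 0.02751 rad.

27.5 mrad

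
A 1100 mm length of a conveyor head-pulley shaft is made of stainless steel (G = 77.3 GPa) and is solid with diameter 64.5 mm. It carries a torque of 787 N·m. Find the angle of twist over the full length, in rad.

J = πd⁴/32 = π(0.0645)⁴/32 = 1.699×10^-6 m⁴.
θ = T·L/(G·J) = 787.0 × 1.10 / (77.3×10⁹ × 1.699×10^-6) = 6.591×10^-3 rad.

0.00659 rad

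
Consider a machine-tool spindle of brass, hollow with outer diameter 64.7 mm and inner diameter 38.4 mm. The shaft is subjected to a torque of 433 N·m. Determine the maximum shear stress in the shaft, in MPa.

J = π(d_o⁴ − d_i⁴)/32 = π(0.0647⁴ − 0.0384⁴)/32 = 1.507×10^-6 m⁴.
τ_max = T·r/J = 433.0 × 0.0324 / 1.507×10^-6 = 9.296×10^6 Pa.

9.30 MPa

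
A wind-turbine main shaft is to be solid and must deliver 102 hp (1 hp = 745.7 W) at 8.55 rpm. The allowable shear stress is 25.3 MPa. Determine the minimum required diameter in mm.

258 mm

ω = 2π·8.55/60 = 0.8954 rad/s, so T = P/ω = 102×745.7 / 0.8954 = 84950 N·m.
For a solid shaft τ_max = 16T/(πd³), so d = (16T/(π τ_allow))^(1/3) = (16·84950/(π·2.53×10^7))^(1/3) = 0.2576 m.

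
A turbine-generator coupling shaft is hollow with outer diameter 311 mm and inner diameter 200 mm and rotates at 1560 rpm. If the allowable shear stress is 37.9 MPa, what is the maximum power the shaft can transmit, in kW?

J = π(d_o⁴ − d_i⁴)/32 = π(0.311⁴ − 0.200⁴)/32 = 7.613×10^-4 m⁴.
T_max = τ_allow·J/r = 3.79×10^7 × 7.613×10^-4 / 0.155 = 185600 N·m.
ω = 2π·1560/60 = 163.4 rad/s, so P_max = T_max·ω = 3.031×10^7 W.

30300 kW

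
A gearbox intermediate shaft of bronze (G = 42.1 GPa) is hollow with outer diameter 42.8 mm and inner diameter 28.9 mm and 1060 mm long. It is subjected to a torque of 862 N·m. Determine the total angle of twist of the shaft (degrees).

J = π(d_o⁴ − d_i⁴)/32 = π(0.0428⁴ − 0.0289⁴)/32 = 2.610×10^-7 m⁴.
θ = T·L/(G·J) = 862.0 × 1.06 / (42.1×10⁹ × 2.610×10^-7) = 0.08317 rad.

4.77°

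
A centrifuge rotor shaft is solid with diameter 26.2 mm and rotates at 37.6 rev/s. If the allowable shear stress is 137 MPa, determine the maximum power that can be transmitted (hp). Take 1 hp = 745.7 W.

J = πd⁴/32 = π(0.0262)⁴/32 = 4.626×10^-8 m⁴.
T_max = τ_allow·J/r = 1.37×10^8 × 4.626×10^-8 / 0.0131 = 483.8 N·m.
ω = 2π·37.6 = 236.2 rad/s, so P_max = T_max·ω = 1.143×10^5 W.

153 hp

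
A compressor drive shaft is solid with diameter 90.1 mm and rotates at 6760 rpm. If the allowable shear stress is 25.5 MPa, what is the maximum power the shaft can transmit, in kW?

2590 kW

J = πd⁴/32 = π(0.0901)⁴/32 = 6.470×10^-6 m⁴.
T_max = τ_allow·J/r = 2.55×10^7 × 6.470×10^-6 / 0.0450 = 3662 N·m.
ω = 2π·6760/60 = 707.9 rad/s, so P_max = T_max·ω = 2.593×10^6 W.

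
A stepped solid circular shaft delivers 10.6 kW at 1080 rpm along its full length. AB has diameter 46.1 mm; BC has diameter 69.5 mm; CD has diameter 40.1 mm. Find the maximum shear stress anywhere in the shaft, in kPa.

ω = 2π·1080/60 = 113.1 rad/s, so T = P/ω = 10.6×10³ / 113.1 = 93.72 N·m.
Under the same torque, τ_max = 16T/(πd³) is largest where d is smallest — segment CD (d = 40.1 mm).
τ_max = 16·93.72/(π·(0.0401)³) = 7.403×10^6 Pa.

7400 kPa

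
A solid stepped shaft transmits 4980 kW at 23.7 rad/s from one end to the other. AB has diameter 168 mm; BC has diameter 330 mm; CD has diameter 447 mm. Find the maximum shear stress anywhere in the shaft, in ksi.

ω = 23.7 rad/s, so T = P/ω = 4980×10³ / 23.70 = 210100 N·m.
Under the same torque, τ_max = 16T/(πd³) is largest where d is smallest — segment AB (d = 168 mm).
τ_max = 16·210100/(π·(0.168)³) = 2.257×10^8 Pa.

32.7 ksi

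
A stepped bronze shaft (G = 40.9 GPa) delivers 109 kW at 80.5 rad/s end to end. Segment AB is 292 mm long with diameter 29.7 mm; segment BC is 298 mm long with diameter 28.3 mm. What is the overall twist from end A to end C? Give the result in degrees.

ω = 80.5 rad/s, so T = P/ω = 109×10³ / 80.50 = 1354 N·m.
J_AB = π(0.0297)⁴/32 = 7.64×10^-8 m⁴; J_BC = π(0.0283)⁴/32 = 6.30×10^-8 m⁴.
θ = (T/G)·Σ L_i/J_i = (1354/40.9×10⁹)·(0.292/7.64×10^-8 + 0.298/6.30×10^-8) = 0.2832 rad.

16.2°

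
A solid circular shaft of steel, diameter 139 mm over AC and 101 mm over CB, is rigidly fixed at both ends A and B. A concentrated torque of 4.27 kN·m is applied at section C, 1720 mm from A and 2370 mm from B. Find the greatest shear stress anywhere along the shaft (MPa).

6.74 MPa

Compatibility: T_A·a/J_AC = T_B·b/J_CB with T_A + T_B = T₀.
J_AC = 3.66×10^-5 m⁴, J_CB = 1.02×10^-5 m⁴, so T_A = T₀·(J_AC/a)/((J_AC/a)+(J_CB/b)) = 3552 N·m, T_B = 718.5 N·m.
τ in each portion: τ_AC = 6.74×10^6 Pa, τ_CB = 3.55×10^6 Pa; maximum is in AC.
τ_max = T_AC·r/J = 3552·0.0695/3.66×10^-5 = 6.735×10^6 Pa.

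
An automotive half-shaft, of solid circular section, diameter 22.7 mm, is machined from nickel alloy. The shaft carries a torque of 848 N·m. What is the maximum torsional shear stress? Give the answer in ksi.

53.6 ksi

J = πd⁴/32 = π(0.0227)⁴/32 = 2.607×10^-8 m⁴.
τ_max = T·r/J = 848.0 × 0.0113 / 2.607×10^-8 = 3.692×10^8 Pa.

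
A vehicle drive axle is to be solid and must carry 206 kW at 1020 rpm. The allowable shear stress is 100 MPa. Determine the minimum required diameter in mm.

46.1 mm

ω = 2π·1020/60 = 106.8 rad/s, so T = P/ω = 206×10³ / 106.8 = 1929 N·m.
For a solid shaft τ_max = 16T/(πd³), so d = (16T/(π τ_allow))^(1/3) = (16·1929/(π·1.00×10^8))^(1/3) = 0.04614 m.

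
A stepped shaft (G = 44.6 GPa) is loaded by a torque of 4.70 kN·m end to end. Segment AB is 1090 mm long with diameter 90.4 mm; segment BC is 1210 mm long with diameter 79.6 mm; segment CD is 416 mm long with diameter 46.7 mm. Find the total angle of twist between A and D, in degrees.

J_AB = π(0.0904)⁴/32 = 6.56×10^-6 m⁴; J_BC = π(0.0796)⁴/32 = 3.94×10^-6 m⁴; J_CD = π(0.0467)⁴/32 = 4.67×10^-7 m⁴.
θ = (T/G)·Σ L_i/J_i = (4700/44.6×10⁹)·(1.09/6.56×10^-6 + 1.21/3.94×10^-6 + 0.416/4.67×10^-7) = 0.1438 rad.

8.24°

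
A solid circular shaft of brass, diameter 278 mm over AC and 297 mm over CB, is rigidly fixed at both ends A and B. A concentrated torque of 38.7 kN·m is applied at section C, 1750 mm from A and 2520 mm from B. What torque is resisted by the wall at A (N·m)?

20300 N·m

Compatibility: T_A·a/J_AC = T_B·b/J_CB with T_A + T_B = T₀.
J_AC = 5.86×10^-4 m⁴, J_CB = 7.64×10^-4 m⁴, so T_A = T₀·(J_AC/a)/((J_AC/a)+(J_CB/b)) = 20320 N·m, T_B = 18380 N·m.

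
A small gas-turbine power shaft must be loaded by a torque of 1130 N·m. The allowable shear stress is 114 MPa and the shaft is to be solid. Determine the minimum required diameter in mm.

37.0 mm

For a solid shaft τ_max = 16T/(πd³), so d = (16T/(π τ_allow))^(1/3) = (16·1130/(π·1.14×10^8))^(1/3) = 0.03696 m.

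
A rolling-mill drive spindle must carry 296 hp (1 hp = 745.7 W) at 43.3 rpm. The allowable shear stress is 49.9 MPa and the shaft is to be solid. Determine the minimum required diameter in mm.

171 mm

ω = 2π·43.3/60 = 4.534 rad/s, so T = P/ω = 296×745.7 / 4.534 = 48680 N·m.
For a solid shaft τ_max = 16T/(πd³), so d = (16T/(π τ_allow))^(1/3) = (16·48680/(π·4.99×10^7))^(1/3) = 0.1706 m.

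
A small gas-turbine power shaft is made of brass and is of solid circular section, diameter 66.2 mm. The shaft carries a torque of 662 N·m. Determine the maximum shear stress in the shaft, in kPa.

J = πd⁴/32 = π(0.0662)⁴/32 = 1.886×10^-6 m⁴.
τ_max = T·r/J = 662.0 × 0.0331 / 1.886×10^-6 = 1.162×10^7 Pa.

11600 kPa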